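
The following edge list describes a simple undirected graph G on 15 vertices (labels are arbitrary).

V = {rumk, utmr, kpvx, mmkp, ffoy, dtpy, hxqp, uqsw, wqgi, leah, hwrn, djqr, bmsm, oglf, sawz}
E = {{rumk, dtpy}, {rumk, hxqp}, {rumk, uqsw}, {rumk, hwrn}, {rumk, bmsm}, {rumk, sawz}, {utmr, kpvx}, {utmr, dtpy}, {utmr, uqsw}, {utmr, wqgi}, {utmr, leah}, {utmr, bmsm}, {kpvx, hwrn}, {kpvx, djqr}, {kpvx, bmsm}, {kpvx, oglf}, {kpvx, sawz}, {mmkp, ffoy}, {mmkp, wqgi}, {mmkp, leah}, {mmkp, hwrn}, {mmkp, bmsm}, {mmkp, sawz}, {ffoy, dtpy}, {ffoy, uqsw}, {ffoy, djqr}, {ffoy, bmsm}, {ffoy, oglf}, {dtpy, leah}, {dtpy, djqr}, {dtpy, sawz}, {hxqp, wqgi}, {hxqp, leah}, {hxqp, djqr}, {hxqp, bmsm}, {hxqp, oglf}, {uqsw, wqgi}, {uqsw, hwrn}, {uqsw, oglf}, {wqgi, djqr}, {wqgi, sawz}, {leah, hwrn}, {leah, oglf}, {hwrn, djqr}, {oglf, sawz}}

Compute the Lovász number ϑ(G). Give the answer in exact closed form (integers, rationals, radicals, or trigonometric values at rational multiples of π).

deg(sawz) = 6; N(sawz) = {rumk, kpvx, mmkp, dtpy, wqgi, oglf}.
deg(dtpy) = 6; N(dtpy) = {rumk, utmr, ffoy, leah, djqr, sawz}.
Vertex hwrn has 6 neighbors: rumk, kpvx, mmkp, uqsw, leah, djqr.
Vertex hxqp has 6 neighbors: rumk, wqgi, leah, djqr, bmsm, oglf.
G on 15 vertices is 6-regular; this is K(6,2), the Kneser graph.
The 3 distinct eigenvalues: [6.0, 1.0, -3.0].
Lovász: ϑ = −15(-3)/(6+-1*(-3)) = 5.
ϑ(G) ≈ 5.00000.

5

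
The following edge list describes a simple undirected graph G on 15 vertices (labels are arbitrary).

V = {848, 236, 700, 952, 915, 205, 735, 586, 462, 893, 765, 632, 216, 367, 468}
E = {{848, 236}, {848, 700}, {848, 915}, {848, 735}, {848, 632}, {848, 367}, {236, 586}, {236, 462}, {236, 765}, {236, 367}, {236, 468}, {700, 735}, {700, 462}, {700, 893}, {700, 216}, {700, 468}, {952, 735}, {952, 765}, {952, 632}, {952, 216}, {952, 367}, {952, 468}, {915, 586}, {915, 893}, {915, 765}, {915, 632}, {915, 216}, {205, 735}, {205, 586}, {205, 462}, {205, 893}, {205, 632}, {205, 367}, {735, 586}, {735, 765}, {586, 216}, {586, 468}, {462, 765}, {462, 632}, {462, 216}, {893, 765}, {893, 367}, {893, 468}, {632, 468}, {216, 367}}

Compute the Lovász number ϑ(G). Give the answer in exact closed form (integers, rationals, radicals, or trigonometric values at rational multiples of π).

deg(765) = 6; N(765) = {236, 952, 915, 735, 462, 893}.
N(952) = {735, 765, 632, 216, 367, 468}, |N(952)| = 6.
deg(367) = 6; N(367) = {848, 236, 952, 205, 893, 216}.
N(893) = {700, 915, 205, 765, 367, 468}, |N(893)| = 6.
Every vertex has degree 6 (N=15); this is K(6,2), the Kneser graph.
spec(A) ≈ [6.0, 1.0, -3.0] (distinct, 5 d.p.).
Lovász: ϑ = −15(-3)/(6+-1*(-3)) = 5.
= 5.0000000… (decimal).

5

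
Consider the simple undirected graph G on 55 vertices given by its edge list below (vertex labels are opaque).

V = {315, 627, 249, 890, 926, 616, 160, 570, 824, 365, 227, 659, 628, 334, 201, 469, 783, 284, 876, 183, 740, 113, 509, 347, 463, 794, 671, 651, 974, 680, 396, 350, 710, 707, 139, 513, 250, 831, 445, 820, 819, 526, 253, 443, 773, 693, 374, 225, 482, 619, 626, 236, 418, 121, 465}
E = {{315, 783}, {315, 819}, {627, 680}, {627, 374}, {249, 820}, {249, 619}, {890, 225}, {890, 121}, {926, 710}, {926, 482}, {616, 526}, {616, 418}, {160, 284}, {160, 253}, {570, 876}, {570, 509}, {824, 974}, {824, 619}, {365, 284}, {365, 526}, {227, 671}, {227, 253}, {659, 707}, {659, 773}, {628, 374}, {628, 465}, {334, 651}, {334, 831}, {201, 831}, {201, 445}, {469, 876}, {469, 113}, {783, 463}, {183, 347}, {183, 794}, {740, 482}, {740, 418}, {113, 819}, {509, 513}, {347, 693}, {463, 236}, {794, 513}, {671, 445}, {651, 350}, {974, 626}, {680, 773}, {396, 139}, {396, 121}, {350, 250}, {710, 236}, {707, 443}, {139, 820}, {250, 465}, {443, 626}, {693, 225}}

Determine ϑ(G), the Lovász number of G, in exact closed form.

55*cos(pi/55)/(cos(pi/55) + 1)

N(707) = {659, 443}, |N(707)| = 2.
Vertex 236 has 2 neighbors: 463, 710.
deg(819) = 2; N(819) = {315, 113}.
deg(616) = 2; N(616) = {526, 418}.
Regular of degree 2 on 55 vertices: a single 55-cycle (edge-transitive).
Distinct eigenvalues (to 6 d.p.): [2.0, 1.986963, 1.948024, 1.883689, 1.794797, 1.682507, 1.548283, 1.393875, 1.221296, 1.032795, 0.83083, 0.618034, 0.397181, 0.17115, -0.057112, -0.28463, -0.508437, -0.725615, -0.933335, -1.128886, -1.309721, -1.473482, -1.618034, -1.741492, -1.842247, -1.918986, -1.970708, -1.996738].
With N=55: ϑ(G) = 55·(-(-1)*2*cos(pi/55))/(2−(-2*cos(pi/55))) = 55*cos(pi/55)/(cos(pi/55) + 1).
= 27.4776… (decimal).
Sandwich: α(G)=27 ≤ ϑ(G)=55*cos(pi/55)/(cos(pi/55) + 1) ≤ χ(Ḡ)=28 (both strict).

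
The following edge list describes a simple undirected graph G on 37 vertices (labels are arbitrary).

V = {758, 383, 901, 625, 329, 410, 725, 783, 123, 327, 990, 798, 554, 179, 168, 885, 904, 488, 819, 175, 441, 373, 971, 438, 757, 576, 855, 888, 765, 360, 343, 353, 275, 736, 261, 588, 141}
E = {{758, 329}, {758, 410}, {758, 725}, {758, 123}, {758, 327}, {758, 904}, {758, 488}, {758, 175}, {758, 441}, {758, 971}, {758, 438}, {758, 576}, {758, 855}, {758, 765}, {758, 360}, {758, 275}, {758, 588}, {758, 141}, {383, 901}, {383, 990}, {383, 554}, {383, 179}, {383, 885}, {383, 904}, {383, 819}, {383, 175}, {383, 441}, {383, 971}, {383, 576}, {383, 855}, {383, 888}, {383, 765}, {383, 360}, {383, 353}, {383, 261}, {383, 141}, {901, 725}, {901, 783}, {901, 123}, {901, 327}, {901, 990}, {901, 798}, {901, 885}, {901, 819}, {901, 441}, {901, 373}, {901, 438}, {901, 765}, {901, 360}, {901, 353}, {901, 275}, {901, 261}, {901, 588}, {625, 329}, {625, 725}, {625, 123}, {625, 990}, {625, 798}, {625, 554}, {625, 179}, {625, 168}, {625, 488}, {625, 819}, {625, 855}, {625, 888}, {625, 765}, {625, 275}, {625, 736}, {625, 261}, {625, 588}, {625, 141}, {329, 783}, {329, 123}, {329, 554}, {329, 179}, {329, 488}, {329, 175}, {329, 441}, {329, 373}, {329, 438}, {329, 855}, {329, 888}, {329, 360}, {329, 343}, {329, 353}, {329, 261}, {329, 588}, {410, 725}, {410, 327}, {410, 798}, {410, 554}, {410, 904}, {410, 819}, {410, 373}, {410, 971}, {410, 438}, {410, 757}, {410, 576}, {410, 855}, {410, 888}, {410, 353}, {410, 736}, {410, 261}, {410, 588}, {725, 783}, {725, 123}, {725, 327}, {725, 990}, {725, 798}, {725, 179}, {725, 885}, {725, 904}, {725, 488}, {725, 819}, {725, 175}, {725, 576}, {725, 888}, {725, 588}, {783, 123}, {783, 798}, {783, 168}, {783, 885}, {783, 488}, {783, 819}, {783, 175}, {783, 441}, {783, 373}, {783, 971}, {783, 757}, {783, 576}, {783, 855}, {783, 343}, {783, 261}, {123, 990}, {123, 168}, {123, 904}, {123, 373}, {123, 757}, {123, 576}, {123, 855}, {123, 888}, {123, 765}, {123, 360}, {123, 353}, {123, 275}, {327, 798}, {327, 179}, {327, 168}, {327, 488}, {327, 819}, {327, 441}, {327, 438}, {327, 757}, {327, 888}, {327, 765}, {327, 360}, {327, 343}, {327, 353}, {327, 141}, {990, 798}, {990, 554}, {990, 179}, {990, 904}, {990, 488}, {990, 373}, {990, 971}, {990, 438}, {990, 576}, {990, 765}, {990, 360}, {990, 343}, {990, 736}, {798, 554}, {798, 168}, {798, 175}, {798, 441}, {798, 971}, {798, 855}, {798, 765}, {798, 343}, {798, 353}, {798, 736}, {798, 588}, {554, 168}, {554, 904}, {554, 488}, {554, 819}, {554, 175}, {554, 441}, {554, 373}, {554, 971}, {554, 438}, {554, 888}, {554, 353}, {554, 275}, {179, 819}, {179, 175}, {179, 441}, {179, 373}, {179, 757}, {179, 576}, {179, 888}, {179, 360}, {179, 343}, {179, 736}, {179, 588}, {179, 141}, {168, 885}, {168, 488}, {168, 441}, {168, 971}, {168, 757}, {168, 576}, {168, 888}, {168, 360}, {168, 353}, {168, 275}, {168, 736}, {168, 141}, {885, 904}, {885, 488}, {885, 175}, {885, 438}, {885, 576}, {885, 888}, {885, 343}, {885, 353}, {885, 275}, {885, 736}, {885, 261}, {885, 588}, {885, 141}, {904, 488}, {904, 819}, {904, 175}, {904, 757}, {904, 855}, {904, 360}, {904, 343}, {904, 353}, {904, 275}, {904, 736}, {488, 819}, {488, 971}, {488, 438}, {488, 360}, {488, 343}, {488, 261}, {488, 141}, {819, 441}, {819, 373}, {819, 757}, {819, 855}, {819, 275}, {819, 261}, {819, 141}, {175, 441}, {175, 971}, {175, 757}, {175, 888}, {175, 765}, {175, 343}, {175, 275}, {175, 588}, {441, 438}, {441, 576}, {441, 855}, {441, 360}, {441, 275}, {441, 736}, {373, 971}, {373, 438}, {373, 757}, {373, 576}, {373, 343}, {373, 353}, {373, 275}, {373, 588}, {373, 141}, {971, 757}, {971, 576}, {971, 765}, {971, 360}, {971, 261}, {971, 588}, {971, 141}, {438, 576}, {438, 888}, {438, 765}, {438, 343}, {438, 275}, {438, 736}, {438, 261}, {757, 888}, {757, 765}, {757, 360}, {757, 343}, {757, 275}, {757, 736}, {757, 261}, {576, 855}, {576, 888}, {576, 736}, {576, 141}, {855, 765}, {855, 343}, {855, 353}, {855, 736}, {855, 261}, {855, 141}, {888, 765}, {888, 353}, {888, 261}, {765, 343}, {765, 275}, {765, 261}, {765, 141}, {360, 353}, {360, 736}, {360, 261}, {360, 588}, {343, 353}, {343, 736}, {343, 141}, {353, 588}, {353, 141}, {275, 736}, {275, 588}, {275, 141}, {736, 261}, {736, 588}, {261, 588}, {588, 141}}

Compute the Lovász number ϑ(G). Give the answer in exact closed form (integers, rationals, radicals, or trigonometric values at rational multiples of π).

Vertex 904 has 18 neighbors: 758, 383, 410, 725, 123, 990, 554, 885, 488, 819, 175, 757, 855, 360, 343, 353, 275, 736.
Vertex 343 has 18 neighbors: 329, 783, 327, 990, 798, 179, 885, 904, 488, 175, 373, 438, 757, 855, 765, 353, 736, 141.
N(360) = {758, 383, 901, 329, 123, 327, 990, 179, 168, 904, 488, 441, 971, 757, 353, 736, 261, 588}, |N(360)| = 18.
Vertex 971 has 18 neighbors: 758, 383, 410, 783, 990, 798, 554, 168, 488, 175, 373, 757, 576, 765, 360, 261, 588, 141.
Every vertex has degree 18 (N=37); Paley(37): SR with (k,λ,μ)=(18,8,9).
spec(A) ≈ [18.0, 2.54138, -3.54138] (distinct, 5 d.p.).
Lovász: ϑ = −37(-sqrt(37)/2 - 1/2)/(18+-(-sqrt(37)/2 - 1/2)) = sqrt(37).
ϑ(G) ≈ 6.0828.

sqrt(37)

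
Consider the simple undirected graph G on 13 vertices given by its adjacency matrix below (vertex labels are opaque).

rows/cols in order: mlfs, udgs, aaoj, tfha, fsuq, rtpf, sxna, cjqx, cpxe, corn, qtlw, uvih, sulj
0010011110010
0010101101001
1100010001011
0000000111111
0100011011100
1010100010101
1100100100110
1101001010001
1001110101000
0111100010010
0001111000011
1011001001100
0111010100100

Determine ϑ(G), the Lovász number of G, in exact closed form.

N(rtpf) = {mlfs, aaoj, fsuq, cpxe, qtlw, sulj}, |N(rtpf)| = 6.
Vertex sxna has 6 neighbors: mlfs, udgs, fsuq, cjqx, qtlw, uvih.
deg(qtlw) = 6; N(qtlw) = {tfha, fsuq, rtpf, sxna, uvih, sulj}.
N(corn) = {udgs, aaoj, tfha, fsuq, cpxe, uvih}, |N(corn)| = 6.
Regular of degree 6 on 13 vertices: strongly regular (13,6,2,3).
A has 3 distinct eigenvalues ≈ [6.0, 1.303, -2.303].
With N=13: ϑ(G) = 13·(-(-sqrt(13)/2 - 1/2))/(6−(-sqrt(13)/2 - 1/2)) = sqrt(13).
Numerically 3.6055513.

sqrt(13)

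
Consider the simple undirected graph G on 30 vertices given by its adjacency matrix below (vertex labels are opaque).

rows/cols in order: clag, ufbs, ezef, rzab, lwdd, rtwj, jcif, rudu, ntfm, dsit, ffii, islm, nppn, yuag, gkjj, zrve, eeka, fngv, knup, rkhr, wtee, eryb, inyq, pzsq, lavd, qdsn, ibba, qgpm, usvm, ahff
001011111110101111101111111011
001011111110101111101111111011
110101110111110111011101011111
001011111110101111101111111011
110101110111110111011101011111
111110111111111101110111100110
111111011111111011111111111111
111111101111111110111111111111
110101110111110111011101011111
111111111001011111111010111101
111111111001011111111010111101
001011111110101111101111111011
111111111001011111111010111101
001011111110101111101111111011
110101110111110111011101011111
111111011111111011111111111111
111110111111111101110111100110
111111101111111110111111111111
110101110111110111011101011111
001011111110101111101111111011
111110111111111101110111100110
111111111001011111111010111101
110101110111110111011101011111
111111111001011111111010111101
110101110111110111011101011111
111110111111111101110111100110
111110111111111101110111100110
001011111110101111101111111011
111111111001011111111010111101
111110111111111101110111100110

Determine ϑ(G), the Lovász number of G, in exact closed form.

Vertex wtee has 24 neighbors: clag, ufbs, ezef, rzab, lwdd, jcif, rudu, ntfm, dsit, ffii, islm, nppn, yuag, gkjj, zrve, fngv, knup, rkhr, eryb, inyq, pzsq, lavd, qgpm, usvm.
Vertex usvm has 24 neighbors: clag, ufbs, ezef, rzab, lwdd, rtwj, jcif, rudu, ntfm, islm, yuag, gkjj, zrve, eeka, fngv, knup, rkhr, wtee, inyq, lavd, qdsn, ibba, qgpm, ahff.
Vertex ezef has 23 neighbors: clag, ufbs, rzab, rtwj, jcif, rudu, dsit, ffii, islm, nppn, yuag, zrve, eeka, fngv, rkhr, wtee, eryb, pzsq, qdsn, ibba, qgpm, usvm, ahff.
Vertex eryb has 24 neighbors: clag, ufbs, ezef, rzab, lwdd, rtwj, jcif, rudu, ntfm, islm, yuag, gkjj, zrve, eeka, fngv, knup, rkhr, wtee, inyq, lavd, qdsn, ibba, qgpm, ahff.
Complete 6-partite, parts [7, 7, 6, 6, 2, 2]: perfect, ϑ = α = 7.
ϑ(G) ≈ 7.0000.
Sandwich: α(G)=7 ≤ ϑ(G)=7 ≤ χ(Ḡ)=7 (collapsed).

7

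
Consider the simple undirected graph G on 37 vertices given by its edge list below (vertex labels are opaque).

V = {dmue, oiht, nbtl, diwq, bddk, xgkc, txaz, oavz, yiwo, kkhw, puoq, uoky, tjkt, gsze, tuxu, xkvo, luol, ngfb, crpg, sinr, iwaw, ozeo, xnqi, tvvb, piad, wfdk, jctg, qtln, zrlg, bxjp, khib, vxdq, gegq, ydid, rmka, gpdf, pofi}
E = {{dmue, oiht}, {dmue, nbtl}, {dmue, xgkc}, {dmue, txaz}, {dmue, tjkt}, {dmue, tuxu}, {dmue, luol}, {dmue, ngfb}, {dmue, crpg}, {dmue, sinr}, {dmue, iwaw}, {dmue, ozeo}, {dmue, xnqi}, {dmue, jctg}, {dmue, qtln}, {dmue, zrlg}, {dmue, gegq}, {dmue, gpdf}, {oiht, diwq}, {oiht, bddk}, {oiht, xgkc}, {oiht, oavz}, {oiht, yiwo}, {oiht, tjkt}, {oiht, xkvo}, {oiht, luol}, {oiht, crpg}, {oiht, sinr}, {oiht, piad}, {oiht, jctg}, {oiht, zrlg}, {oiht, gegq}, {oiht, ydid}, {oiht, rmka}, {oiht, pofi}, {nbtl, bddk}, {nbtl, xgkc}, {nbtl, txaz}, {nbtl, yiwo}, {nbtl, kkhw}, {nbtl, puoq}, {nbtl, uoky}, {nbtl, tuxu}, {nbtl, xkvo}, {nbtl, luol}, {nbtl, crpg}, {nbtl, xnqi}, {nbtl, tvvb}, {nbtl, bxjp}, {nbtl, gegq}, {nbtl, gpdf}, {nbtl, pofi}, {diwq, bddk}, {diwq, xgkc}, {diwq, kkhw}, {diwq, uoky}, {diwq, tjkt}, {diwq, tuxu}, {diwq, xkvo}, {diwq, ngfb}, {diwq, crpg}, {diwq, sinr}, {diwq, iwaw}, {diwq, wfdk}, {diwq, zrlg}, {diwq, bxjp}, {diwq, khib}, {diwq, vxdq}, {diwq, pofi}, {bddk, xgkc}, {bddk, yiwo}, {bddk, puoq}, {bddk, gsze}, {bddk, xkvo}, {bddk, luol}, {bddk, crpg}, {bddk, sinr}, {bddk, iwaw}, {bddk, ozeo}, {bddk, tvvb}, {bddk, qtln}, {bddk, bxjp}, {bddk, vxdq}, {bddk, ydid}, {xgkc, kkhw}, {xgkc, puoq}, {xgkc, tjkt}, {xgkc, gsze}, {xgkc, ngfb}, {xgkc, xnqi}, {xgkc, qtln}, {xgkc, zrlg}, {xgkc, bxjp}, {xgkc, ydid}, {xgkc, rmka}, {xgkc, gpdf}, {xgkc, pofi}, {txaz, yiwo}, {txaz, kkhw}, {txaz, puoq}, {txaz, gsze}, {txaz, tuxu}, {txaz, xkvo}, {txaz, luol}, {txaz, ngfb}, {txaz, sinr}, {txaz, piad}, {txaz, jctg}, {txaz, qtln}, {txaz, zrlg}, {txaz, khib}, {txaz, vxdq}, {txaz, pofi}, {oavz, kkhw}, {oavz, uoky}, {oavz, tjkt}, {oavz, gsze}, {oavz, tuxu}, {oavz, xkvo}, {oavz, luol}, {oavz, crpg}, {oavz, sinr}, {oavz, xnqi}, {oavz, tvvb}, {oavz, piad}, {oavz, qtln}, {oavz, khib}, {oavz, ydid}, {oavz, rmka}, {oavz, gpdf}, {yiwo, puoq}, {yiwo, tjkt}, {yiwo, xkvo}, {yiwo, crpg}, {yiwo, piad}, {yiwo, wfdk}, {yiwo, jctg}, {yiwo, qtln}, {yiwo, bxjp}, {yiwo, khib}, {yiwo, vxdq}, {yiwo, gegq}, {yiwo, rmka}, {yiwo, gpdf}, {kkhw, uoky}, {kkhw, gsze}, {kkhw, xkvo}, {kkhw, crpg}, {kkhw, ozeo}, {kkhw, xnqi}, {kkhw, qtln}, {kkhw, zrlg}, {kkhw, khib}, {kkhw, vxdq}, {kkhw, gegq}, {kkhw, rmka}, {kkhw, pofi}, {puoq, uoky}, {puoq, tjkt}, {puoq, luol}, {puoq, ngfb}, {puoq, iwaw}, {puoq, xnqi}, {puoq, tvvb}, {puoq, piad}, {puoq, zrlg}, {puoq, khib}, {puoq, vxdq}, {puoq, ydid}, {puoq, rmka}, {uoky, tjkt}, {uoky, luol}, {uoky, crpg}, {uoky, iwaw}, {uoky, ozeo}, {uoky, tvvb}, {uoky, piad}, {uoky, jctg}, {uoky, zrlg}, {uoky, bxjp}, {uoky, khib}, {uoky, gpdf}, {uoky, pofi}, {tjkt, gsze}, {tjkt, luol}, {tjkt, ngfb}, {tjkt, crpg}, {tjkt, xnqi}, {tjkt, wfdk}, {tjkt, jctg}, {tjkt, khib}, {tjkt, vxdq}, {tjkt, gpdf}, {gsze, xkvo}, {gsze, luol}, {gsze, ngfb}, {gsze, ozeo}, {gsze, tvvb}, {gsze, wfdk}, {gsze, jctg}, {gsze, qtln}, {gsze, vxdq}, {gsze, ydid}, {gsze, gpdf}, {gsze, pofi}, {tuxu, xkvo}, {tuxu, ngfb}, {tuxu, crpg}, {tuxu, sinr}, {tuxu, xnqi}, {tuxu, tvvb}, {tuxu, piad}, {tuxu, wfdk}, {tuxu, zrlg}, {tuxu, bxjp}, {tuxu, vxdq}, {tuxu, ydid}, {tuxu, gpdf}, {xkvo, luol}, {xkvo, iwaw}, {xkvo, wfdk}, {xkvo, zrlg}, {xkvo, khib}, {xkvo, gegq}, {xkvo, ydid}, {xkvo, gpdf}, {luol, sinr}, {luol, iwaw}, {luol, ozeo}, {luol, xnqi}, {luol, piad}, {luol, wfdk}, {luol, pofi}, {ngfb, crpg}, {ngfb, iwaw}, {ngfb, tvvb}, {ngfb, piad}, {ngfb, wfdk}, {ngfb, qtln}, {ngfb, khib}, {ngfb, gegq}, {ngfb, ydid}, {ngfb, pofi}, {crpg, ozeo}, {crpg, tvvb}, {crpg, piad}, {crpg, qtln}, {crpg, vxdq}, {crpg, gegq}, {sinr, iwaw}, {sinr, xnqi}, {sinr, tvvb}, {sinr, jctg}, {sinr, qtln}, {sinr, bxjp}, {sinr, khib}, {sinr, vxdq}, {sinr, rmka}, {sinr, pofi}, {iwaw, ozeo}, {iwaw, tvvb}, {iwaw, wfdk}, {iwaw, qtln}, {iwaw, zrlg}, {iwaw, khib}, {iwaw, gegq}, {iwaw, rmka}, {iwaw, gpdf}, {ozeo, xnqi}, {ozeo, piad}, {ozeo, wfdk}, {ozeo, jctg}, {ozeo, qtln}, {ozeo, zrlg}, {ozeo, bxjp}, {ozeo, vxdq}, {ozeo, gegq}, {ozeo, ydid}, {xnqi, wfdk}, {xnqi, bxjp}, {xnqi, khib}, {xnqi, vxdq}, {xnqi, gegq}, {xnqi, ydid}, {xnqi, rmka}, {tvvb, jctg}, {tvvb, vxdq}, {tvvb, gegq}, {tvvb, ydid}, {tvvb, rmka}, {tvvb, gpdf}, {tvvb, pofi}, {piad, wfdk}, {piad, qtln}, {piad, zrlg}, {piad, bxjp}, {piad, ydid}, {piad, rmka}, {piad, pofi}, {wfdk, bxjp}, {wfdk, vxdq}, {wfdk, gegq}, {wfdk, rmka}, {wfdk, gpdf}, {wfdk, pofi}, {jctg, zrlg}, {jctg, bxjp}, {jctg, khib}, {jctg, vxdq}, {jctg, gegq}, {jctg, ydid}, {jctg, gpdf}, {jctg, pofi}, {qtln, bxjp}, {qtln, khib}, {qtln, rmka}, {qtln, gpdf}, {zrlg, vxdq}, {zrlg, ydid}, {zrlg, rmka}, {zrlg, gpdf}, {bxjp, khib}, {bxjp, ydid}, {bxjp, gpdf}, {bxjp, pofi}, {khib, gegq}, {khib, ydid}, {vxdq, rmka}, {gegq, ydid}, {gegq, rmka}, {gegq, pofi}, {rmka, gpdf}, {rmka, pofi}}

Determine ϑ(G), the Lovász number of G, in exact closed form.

sqrt(37)

deg(gegq) = 18; N(gegq) = {dmue, oiht, nbtl, yiwo, kkhw, xkvo, ngfb, crpg, iwaw, ozeo, xnqi, tvvb, wfdk, jctg, khib, ydid, rmka, pofi}.
deg(xkvo) = 18; N(xkvo) = {oiht, nbtl, diwq, bddk, txaz, oavz, yiwo, kkhw, gsze, tuxu, luol, iwaw, wfdk, zrlg, khib, gegq, ydid, gpdf}.
deg(pofi) = 18; N(pofi) = {oiht, nbtl, diwq, xgkc, txaz, kkhw, uoky, gsze, luol, ngfb, sinr, tvvb, piad, wfdk, jctg, bxjp, gegq, rmka}.
Vertex wfdk has 18 neighbors: diwq, yiwo, tjkt, gsze, tuxu, xkvo, luol, ngfb, iwaw, ozeo, xnqi, piad, bxjp, vxdq, gegq, rmka, gpdf, pofi.
37-vertex 18-regular graph: SR(37,18,8,9) — a Paley graph.
spec(A) ≈ [18.0, 2.541, -3.541] (distinct, 3 d.p.).
ϑ = −N·λ_min/(λ_max−λ_min) = −37·(-sqrt(37)/2 - 1/2)/(18−(-sqrt(37)/2 - 1/2)) = sqrt(37).
ϑ(G) ≈ 6.082762530.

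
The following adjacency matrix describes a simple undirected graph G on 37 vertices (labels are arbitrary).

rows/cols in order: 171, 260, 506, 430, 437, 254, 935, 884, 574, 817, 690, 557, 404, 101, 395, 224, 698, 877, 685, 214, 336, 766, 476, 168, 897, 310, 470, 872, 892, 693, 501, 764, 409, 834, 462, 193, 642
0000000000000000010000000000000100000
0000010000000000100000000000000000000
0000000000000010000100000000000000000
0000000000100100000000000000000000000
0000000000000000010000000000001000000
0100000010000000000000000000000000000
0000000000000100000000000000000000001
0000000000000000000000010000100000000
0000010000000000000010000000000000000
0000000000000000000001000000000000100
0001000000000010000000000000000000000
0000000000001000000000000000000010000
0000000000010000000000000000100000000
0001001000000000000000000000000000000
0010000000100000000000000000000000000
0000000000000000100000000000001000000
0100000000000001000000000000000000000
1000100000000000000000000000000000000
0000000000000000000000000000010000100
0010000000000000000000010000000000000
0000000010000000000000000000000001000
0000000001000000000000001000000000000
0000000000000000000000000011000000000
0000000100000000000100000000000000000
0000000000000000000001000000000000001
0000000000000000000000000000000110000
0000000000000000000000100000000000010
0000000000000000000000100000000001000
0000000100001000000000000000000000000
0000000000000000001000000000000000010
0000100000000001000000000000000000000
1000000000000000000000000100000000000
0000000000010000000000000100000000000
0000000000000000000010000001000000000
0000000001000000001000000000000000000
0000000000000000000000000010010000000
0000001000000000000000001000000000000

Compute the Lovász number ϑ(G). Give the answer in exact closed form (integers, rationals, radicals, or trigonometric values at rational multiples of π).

Vertex 817 has 2 neighbors: 766, 462.
Vertex 462 has 2 neighbors: 817, 685.
N(430) = {690, 101}, |N(430)| = 2.
Vertex 336 has 2 neighbors: 574, 834.
37-vertex 2-regular graph: this is C_{37}, the 37-cycle.
A has 19 distinct eigenvalues ≈ [2.0, 1.971, 1.886, 1.746, 1.556, 1.321, 1.049, 0.746, 0.421, 0.085, -0.254, -0.586, -0.9, -1.189, -1.444, -1.657, -1.822, -1.935, -1.993].
Lovász (edge-transitive): ϑ = −37·(-2*cos(pi/37))/((2)−(-2*cos(pi/37))) = 37*cos(pi/37)/(cos(pi/37) + 1).
= 18.4666… (decimal).
18 ≤ 37*cos(pi/37)/(cos(pi/37) + 1) ≤ 19: both strict.

37*cos(pi/37)/(cos(pi/37) + 1)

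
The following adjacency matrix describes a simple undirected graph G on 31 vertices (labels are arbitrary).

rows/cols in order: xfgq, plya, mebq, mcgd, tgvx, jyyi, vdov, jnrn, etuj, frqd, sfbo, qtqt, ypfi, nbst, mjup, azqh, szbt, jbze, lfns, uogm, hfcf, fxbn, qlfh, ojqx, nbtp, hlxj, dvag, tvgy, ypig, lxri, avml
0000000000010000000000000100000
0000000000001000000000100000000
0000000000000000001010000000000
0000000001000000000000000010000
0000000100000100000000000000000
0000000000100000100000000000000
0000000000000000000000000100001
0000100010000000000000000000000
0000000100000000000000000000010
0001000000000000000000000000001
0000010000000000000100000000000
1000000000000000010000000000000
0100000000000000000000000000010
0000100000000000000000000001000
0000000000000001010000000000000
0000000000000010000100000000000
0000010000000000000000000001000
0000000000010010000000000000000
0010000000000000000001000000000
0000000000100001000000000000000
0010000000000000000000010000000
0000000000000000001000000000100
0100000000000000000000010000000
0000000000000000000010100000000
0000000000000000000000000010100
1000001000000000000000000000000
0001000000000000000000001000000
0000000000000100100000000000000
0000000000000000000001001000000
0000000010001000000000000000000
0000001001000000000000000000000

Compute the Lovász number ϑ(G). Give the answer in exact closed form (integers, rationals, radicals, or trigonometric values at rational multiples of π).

Vertex lfns has 2 neighbors: mebq, fxbn.
deg(vdov) = 2; N(vdov) = {hlxj, avml}.
deg(hfcf) = 2; N(hfcf) = {mebq, ojqx}.
Vertex dvag has 2 neighbors: mcgd, nbtp.
2-regular, N=31; this is C_{31}, the 31-cycle.
Distinct eigenvalues (to 3 d.p.): [2.0, 1.959, 1.838, 1.642, 1.378, 1.058, 0.695, 0.303, -0.101, -0.501, -0.881, -1.224, -1.518, -1.749, -1.908, -1.99].
Lovász (edge-transitive): ϑ = −31·(-2*cos(pi/31))/((2)−(-2*cos(pi/31))) = 31*cos(pi/31)/(cos(pi/31) + 1).
≈ 15.4601350 (to 7 d.p.).
Sandwich: α(G)=15 ≤ ϑ(G)=31*cos(pi/31)/(cos(pi/31) + 1) ≤ χ(Ḡ)=16 (both strict).

31*cos(pi/31)/(cos(pi/31) + 1)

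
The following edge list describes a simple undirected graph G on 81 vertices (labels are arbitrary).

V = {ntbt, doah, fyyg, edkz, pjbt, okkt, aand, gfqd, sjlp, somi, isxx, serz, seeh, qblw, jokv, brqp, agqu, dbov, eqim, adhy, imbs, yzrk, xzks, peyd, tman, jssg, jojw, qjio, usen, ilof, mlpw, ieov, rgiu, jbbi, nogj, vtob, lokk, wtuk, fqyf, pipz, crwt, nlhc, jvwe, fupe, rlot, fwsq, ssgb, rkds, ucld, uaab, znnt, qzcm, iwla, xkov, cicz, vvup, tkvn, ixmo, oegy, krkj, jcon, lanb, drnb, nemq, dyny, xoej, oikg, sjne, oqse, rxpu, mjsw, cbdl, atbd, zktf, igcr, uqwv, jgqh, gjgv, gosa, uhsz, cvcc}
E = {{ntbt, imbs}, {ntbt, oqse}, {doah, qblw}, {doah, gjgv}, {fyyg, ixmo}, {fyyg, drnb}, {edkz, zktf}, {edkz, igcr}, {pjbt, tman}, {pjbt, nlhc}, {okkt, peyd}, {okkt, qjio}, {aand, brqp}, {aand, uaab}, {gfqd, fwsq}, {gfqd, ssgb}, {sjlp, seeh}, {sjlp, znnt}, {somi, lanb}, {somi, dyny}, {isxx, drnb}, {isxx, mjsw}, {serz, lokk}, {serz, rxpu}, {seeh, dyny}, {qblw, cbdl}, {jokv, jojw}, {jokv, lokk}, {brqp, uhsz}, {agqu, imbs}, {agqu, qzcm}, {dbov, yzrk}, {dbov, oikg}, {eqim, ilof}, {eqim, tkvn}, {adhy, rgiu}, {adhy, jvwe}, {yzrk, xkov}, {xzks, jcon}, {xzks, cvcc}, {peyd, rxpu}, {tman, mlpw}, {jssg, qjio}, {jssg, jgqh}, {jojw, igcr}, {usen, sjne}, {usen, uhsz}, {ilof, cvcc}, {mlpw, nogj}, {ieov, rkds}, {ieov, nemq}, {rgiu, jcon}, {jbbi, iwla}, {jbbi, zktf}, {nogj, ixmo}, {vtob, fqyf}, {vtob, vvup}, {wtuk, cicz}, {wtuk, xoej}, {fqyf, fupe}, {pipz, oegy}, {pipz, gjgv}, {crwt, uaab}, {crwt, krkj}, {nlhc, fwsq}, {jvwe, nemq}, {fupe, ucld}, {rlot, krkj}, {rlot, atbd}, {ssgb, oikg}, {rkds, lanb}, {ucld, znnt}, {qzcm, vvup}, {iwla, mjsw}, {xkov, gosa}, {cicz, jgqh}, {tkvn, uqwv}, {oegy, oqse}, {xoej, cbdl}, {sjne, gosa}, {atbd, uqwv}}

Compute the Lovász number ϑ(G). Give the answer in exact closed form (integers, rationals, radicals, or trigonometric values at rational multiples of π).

N(pjbt) = {tman, nlhc}, |N(pjbt)| = 2.
N(krkj) = {crwt, rlot}, |N(krkj)| = 2.
deg(brqp) = 2; N(brqp) = {aand, uhsz}.
N(gfqd) = {fwsq, ssgb}, |N(gfqd)| = 2.
81-vertex 2-regular graph: this is C_{81}, the 81-cycle.
Distinct eigenvalues (to 4 d.p.): [2.0, 1.994, 1.976, 1.9461, 1.9045, 1.8514, 1.7873, 1.7123, 1.6271, 1.5321, 1.4279, 1.315, 1.1943, 1.0664, 0.9321, 0.7922, 0.6475, 0.4989, 0.3473, 0.1936, 0.0388, -0.1163, -0.2707, -0.4234, -0.5736, -0.7204, -0.8628, -1.0, -1.1312, -1.2556, -1.3725, -1.4811, -1.5808, -1.671, -1.7511, -1.8207, -1.8794, -1.9267, -1.9625, -1.9865, -1.9985].
λ_max=2, λ_min=-2*cos(pi/81); ϑ = −81·λ_min/(λ_max−λ_min) = 81*cos(pi/81)/(cos(pi/81) + 1).
ϑ(G) ≈ 40.4847653.
40 ≤ 81*cos(pi/81)/(cos(pi/81) + 1) ≤ 41: both strict.

81*cos(pi/81)/(cos(pi/81) + 1)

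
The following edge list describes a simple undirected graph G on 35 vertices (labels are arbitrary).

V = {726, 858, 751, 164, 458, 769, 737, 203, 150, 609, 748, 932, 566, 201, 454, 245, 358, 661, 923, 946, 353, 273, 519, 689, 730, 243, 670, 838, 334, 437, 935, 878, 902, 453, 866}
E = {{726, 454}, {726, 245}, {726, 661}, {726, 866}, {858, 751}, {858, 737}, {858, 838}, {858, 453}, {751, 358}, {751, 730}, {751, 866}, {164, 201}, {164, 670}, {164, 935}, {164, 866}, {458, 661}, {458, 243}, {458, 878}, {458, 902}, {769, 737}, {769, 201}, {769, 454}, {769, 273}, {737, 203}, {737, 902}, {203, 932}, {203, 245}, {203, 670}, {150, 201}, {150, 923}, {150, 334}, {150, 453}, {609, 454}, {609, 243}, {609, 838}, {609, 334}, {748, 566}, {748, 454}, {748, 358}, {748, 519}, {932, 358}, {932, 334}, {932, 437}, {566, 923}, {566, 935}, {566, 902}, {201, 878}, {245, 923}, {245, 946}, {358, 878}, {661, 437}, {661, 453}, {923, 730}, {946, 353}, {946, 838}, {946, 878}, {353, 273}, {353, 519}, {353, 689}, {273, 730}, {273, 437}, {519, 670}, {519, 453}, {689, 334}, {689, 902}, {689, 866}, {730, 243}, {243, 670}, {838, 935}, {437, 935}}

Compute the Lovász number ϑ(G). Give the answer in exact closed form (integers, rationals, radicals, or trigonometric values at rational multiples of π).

Vertex 737 has 4 neighbors: 858, 769, 203, 902.
Vertex 358 has 4 neighbors: 751, 748, 932, 878.
Vertex 858 has 4 neighbors: 751, 737, 838, 453.
N(203) = {737, 932, 245, 670}, |N(203)| = 4.
Every vertex has degree 4 (N=35); this is K(7,3), the Kneser graph.
A has 4 distinct eigenvalues ≈ [4.0, 2.0, -1.0, -3.0].
−35·(-3) / ((4)−(-3)) = 15 = ϑ(G).
ϑ(G) ≈ 15.000000.

15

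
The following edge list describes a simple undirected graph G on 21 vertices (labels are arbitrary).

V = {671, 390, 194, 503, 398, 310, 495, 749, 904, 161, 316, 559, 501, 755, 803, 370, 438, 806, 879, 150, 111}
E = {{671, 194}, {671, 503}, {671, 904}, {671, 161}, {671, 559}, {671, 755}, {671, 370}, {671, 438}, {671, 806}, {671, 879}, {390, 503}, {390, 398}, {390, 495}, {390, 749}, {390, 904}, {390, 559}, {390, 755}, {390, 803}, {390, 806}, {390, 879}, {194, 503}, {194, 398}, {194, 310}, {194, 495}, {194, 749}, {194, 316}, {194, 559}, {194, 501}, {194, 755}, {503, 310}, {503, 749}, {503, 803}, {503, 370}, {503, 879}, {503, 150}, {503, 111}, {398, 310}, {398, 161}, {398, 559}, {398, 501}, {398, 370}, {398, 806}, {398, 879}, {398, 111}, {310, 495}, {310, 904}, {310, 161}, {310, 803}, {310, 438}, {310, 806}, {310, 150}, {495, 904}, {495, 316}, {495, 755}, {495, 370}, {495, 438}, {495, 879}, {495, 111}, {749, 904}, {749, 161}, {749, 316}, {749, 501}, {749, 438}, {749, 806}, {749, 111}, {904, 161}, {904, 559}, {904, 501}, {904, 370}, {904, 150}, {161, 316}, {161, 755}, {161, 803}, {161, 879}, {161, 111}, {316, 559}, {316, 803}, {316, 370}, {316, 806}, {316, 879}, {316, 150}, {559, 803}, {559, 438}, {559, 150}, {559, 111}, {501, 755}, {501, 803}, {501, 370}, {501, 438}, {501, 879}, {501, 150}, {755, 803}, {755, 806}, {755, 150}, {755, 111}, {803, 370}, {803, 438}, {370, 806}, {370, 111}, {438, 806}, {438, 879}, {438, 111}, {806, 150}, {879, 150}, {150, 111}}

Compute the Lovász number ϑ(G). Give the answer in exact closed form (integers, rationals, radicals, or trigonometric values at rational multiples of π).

Vertex 803 has 10 neighbors: 390, 503, 310, 161, 316, 559, 501, 755, 370, 438.
Vertex 755 has 10 neighbors: 671, 390, 194, 495, 161, 501, 803, 806, 150, 111.
N(806) = {671, 390, 398, 310, 749, 316, 755, 370, 438, 150}, |N(806)| = 10.
deg(501) = 10; N(501) = {194, 398, 749, 904, 755, 803, 370, 438, 879, 150}.
Regular of degree 10 on 21 vertices: Kneser-type, 2-subsets of [7].
spec(A) ≈ [10.0, 1.0, -4.0] (distinct, 3 d.p.).
Lovász: ϑ = −21(-4)/(10+-1*(-4)) = 6.
Numerically 6.0000000.

6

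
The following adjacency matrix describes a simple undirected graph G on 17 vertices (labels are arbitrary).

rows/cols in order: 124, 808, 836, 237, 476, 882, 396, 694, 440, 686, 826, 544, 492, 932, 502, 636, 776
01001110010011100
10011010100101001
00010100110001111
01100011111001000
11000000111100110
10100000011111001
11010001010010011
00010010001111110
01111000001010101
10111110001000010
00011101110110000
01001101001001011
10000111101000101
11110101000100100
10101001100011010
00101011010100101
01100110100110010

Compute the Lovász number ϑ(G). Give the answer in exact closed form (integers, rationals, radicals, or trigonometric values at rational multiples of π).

sqrt(17)

Vertex 636 has 8 neighbors: 836, 476, 396, 694, 686, 544, 502, 776.
deg(492) = 8; N(492) = {124, 882, 396, 694, 440, 826, 502, 776}.
N(124) = {808, 476, 882, 396, 686, 492, 932, 502}, |N(124)| = 8.
deg(237) = 8; N(237) = {808, 836, 396, 694, 440, 686, 826, 932}.
8-regular, N=17; strongly regular (17,8,3,4).
A has 3 distinct eigenvalues ≈ [8.0, 1.5616, -2.5616].
λ_max=8, λ_min=-sqrt(17)/2 - 1/2; ϑ = −17·λ_min/(λ_max−λ_min) = sqrt(17).
≈ 4.12311 (to 5 d.p.).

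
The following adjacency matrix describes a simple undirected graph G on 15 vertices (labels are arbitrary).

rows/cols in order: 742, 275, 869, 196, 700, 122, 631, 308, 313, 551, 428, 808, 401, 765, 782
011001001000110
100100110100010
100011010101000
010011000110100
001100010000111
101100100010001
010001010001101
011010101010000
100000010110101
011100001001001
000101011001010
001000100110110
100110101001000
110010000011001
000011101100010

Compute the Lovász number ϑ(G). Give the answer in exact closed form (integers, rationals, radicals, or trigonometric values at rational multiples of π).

Vertex 742 has 6 neighbors: 275, 869, 122, 313, 401, 765.
Vertex 313 has 6 neighbors: 742, 308, 551, 428, 401, 782.
Vertex 782 has 6 neighbors: 700, 122, 631, 313, 551, 765.
Vertex 275 has 6 neighbors: 742, 196, 631, 308, 551, 765.
15-vertex 6-regular graph: Kneser K(6,2) on C(6,2)=15 vertices.
The 3 distinct eigenvalues: [6.0, 1.0, -3.0].
−15·(-3) / ((6)−(-3)) = 5 = ϑ(G).
ϑ(G) ≈ 5.00000000.

5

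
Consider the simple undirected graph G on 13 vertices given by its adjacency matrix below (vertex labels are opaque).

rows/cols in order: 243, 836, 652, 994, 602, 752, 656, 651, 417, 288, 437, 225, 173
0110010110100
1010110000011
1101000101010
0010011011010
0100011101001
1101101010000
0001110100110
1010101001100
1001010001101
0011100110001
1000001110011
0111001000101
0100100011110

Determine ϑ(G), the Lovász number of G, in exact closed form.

sqrt(13)

deg(651) = 6; N(651) = {243, 652, 602, 656, 288, 437}.
N(994) = {652, 752, 656, 417, 288, 225}, |N(994)| = 6.
deg(836) = 6; N(836) = {243, 652, 602, 752, 225, 173}.
Vertex 417 has 6 neighbors: 243, 994, 752, 288, 437, 173.
Every vertex has degree 6 (N=13); strongly regular (13,6,2,3).
A has 3 distinct eigenvalues ≈ [6.0, 1.3028, -2.3028].
Lovász (edge-transitive): ϑ = −13·(-sqrt(13)/2 - 1/2)/((6)−(-sqrt(13)/2 - 1/2)) = sqrt(13).
= 3.6055513… (decimal).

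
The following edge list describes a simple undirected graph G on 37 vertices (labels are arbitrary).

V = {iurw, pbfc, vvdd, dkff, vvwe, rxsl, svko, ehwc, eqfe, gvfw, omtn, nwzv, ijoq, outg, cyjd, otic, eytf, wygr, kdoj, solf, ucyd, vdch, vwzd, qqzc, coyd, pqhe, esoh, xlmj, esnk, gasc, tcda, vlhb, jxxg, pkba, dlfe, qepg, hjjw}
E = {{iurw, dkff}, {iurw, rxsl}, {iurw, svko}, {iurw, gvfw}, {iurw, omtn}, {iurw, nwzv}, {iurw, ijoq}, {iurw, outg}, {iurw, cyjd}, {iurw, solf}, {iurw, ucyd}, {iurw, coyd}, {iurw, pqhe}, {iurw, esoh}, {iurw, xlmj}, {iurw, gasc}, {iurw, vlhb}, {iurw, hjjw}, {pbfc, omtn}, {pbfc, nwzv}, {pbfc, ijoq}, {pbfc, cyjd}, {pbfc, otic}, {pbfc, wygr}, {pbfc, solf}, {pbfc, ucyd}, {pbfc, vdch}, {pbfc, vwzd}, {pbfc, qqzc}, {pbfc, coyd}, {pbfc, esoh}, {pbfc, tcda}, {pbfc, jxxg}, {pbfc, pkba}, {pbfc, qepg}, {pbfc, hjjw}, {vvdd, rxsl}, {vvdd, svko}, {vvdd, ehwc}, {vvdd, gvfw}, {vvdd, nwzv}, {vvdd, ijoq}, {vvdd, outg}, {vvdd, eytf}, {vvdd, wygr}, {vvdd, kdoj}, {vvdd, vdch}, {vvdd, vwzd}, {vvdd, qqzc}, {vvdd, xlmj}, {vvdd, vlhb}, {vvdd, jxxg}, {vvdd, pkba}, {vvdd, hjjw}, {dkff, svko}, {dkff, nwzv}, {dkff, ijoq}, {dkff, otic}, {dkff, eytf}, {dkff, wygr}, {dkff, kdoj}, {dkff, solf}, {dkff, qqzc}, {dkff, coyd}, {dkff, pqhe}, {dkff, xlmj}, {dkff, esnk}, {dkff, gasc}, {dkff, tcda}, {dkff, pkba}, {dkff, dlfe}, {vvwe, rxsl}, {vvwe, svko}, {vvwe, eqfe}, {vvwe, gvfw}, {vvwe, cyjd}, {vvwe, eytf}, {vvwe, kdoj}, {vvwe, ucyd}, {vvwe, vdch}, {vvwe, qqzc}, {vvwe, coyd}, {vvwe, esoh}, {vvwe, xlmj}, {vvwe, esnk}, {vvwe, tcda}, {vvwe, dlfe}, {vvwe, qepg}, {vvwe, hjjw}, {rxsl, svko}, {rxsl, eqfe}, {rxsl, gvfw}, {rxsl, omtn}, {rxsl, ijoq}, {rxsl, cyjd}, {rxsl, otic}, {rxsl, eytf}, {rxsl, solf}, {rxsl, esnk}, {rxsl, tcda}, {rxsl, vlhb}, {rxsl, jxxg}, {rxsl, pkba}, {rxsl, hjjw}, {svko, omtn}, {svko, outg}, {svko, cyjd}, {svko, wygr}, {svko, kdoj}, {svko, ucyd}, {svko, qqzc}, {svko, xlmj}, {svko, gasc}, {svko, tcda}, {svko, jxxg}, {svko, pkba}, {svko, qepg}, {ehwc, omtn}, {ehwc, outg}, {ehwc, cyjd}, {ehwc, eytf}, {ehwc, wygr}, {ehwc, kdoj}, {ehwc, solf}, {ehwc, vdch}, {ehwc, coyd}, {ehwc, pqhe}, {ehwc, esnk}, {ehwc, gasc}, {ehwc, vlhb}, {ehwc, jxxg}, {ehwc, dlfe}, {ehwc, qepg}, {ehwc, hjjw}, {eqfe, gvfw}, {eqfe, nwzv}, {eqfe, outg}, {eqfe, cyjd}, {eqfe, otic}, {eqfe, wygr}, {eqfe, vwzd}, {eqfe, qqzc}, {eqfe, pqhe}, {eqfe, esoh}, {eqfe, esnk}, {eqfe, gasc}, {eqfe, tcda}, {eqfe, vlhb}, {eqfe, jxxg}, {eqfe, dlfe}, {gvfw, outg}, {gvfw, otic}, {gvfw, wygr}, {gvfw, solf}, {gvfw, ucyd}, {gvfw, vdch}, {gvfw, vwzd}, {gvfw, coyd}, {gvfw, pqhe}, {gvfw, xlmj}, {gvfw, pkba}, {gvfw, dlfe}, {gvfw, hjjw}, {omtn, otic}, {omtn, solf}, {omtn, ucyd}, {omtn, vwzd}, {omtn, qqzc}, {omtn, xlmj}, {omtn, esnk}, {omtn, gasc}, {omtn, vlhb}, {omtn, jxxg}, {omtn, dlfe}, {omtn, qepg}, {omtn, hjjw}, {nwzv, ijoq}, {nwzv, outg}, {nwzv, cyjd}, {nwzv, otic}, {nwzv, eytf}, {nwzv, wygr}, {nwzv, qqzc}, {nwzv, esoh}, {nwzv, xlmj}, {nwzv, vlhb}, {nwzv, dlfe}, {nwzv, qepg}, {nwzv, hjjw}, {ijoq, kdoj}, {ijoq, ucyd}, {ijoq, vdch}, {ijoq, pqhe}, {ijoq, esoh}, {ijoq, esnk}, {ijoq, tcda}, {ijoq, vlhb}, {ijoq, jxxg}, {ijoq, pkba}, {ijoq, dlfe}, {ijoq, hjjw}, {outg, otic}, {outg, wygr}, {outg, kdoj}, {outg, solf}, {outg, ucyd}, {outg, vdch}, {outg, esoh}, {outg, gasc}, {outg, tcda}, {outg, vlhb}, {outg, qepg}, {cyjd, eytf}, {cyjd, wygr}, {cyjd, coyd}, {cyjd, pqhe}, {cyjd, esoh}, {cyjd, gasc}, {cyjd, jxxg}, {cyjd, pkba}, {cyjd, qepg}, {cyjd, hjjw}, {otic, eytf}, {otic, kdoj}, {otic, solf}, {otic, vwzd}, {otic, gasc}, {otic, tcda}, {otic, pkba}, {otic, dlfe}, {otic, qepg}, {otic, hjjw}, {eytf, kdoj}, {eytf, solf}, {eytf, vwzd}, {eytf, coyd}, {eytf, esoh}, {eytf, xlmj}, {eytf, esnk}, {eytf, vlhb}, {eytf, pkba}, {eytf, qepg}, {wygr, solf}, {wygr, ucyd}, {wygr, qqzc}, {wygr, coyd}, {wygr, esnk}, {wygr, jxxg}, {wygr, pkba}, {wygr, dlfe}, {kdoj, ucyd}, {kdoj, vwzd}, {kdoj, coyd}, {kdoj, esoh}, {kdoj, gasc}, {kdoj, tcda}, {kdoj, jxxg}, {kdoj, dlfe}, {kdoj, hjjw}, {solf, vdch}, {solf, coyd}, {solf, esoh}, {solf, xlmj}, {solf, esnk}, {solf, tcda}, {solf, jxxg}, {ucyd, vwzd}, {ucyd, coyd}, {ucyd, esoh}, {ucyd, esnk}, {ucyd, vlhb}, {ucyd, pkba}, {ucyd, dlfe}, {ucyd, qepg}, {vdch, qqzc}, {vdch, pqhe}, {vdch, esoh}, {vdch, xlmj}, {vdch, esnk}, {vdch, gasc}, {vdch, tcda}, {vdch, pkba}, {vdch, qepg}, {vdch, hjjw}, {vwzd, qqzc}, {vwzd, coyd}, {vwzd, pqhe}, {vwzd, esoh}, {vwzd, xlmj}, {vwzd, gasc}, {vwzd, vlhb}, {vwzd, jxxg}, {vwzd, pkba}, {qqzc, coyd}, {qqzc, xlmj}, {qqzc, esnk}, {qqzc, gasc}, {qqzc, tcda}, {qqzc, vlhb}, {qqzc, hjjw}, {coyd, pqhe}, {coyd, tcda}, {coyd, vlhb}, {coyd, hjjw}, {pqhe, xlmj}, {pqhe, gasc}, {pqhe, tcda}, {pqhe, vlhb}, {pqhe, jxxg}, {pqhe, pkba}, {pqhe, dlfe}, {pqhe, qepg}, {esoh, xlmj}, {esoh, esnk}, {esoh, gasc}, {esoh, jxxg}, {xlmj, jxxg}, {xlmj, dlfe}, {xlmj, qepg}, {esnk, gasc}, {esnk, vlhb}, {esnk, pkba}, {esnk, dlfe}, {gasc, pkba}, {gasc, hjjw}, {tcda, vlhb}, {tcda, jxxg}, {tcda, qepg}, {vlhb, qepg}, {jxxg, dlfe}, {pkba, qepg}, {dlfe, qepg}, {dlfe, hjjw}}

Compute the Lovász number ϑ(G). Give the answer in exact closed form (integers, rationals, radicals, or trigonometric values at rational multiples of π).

sqrt(37)

Vertex qqzc has 18 neighbors: pbfc, vvdd, dkff, vvwe, svko, eqfe, omtn, nwzv, wygr, vdch, vwzd, coyd, xlmj, esnk, gasc, tcda, vlhb, hjjw.
N(dkff) = {iurw, svko, nwzv, ijoq, otic, eytf, wygr, kdoj, solf, qqzc, coyd, pqhe, xlmj, esnk, gasc, tcda, pkba, dlfe}, |N(dkff)| = 18.
Vertex gasc has 18 neighbors: iurw, dkff, svko, ehwc, eqfe, omtn, outg, cyjd, otic, kdoj, vdch, vwzd, qqzc, pqhe, esoh, esnk, pkba, hjjw.
N(svko) = {iurw, vvdd, dkff, vvwe, rxsl, omtn, outg, cyjd, wygr, kdoj, ucyd, qqzc, xlmj, gasc, tcda, jxxg, pkba, qepg}, |N(svko)| = 18.
Regular of degree 18 on 37 vertices: SR(37,18,8,9) — a Paley graph.
The 3 distinct eigenvalues: [18.0, 2.541, -3.541].
λ_max=18, λ_min=-sqrt(37)/2 - 1/2; ϑ = −37·λ_min/(λ_max−λ_min) = sqrt(37).
= 6.08276… (decimal).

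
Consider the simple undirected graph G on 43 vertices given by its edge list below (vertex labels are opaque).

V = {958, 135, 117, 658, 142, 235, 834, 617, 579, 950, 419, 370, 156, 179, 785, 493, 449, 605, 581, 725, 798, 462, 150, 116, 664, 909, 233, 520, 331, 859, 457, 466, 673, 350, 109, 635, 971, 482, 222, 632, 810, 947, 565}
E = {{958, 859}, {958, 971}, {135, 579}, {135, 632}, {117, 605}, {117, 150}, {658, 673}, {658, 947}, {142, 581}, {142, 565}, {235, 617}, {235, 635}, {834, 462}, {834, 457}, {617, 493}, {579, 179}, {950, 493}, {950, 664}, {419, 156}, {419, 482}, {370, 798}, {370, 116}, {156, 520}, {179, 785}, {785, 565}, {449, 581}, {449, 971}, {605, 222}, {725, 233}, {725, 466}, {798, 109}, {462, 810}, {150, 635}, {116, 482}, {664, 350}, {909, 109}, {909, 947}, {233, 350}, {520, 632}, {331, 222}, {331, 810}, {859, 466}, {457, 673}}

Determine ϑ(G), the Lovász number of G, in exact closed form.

N(482) = {419, 116}, |N(482)| = 2.
Vertex 457 has 2 neighbors: 834, 673.
Vertex 449 has 2 neighbors: 581, 971.
Vertex 581 has 2 neighbors: 142, 449.
G on 43 vertices is 2-regular; a single 43-cycle (edge-transitive).
A has 22 distinct eigenvalues ≈ [2.0, 1.978687, 1.915201, 1.810896, 1.667996, 1.489544, 1.279346, 1.041881, 0.782209, 0.505867, 0.218742, -0.073044, -0.363274, -0.645761, -0.914485, -1.163718, -1.388148, -1.582993, -1.744099, -1.868032, -1.952152, -1.994665].
With N=43: ϑ(G) = 43·(-(-1)*2*cos(pi/43))/(2−(-2*cos(pi/43))) = 43*cos(pi/43)/(cos(pi/43) + 1).
ϑ(G) ≈ 21.471284.
Lovász sandwich 21 ≤ 43*cos(pi/43)/(cos(pi/43) + 1) ≤ 22: both strict.

43*cos(pi/43)/(cos(pi/43) + 1)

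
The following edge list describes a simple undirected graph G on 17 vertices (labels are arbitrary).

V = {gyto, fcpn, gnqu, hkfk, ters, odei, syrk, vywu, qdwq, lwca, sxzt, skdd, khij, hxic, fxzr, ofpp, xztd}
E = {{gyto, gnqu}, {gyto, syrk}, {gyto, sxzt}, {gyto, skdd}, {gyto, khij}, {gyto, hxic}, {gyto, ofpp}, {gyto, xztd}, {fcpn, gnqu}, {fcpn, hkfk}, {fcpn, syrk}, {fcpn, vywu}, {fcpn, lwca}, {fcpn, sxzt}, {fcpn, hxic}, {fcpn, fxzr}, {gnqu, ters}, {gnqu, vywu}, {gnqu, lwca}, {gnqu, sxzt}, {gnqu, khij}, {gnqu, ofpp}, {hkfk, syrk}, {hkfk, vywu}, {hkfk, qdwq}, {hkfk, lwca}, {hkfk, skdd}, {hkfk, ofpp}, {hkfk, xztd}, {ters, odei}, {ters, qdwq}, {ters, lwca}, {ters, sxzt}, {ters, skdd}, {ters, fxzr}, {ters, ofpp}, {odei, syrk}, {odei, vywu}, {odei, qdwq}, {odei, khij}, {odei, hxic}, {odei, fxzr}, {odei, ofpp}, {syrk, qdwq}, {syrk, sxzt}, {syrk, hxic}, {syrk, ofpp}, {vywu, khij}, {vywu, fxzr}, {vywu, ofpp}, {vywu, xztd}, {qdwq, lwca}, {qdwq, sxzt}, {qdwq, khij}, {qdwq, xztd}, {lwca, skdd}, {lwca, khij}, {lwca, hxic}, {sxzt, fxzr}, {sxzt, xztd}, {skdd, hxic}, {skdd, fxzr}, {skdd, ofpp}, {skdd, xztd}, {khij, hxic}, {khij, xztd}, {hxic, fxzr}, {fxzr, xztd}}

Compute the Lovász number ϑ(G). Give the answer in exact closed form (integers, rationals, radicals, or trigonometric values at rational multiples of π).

sqrt(17)

N(vywu) = {fcpn, gnqu, hkfk, odei, khij, fxzr, ofpp, xztd}, |N(vywu)| = 8.
Vertex skdd has 8 neighbors: gyto, hkfk, ters, lwca, hxic, fxzr, ofpp, xztd.
N(sxzt) = {gyto, fcpn, gnqu, ters, syrk, qdwq, fxzr, xztd}, |N(sxzt)| = 8.
N(gnqu) = {gyto, fcpn, ters, vywu, lwca, sxzt, khij, ofpp}, |N(gnqu)| = 8.
G on 17 vertices is 8-regular; strongly regular (17,8,3,4).
Distinct eigenvalues (to 6 d.p.): [8.0, 1.561553, -2.561553].
Lovász (edge-transitive): ϑ = −17·(-sqrt(17)/2 - 1/2)/((8)−(-sqrt(17)/2 - 1/2)) = sqrt(17).
Numerically 4.123106.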